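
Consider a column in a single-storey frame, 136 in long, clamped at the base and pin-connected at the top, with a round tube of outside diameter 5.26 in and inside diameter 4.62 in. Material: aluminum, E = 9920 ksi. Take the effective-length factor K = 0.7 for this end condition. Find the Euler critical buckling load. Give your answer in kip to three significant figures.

d_o = 5.26 in, d_i = 4.62 in
I = π(d_o⁴ − d_i⁴)/64 = π(5.26⁴ − 4.620⁴)/64 = 15.21 in⁴
Effective length L_e = K·L = 0.7 × 136 = 95.20 in
P_cr = π²EI / L_e² = π² × 9920×10³ × 15.21 / 95.20² = 1.643×10^5 lb

P_cr ≈ 164 kip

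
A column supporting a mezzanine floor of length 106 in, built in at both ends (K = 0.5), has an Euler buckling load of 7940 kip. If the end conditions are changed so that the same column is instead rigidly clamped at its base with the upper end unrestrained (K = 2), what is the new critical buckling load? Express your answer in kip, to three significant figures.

P_cr ≈ 496 kip

P_cr ∝ 1/K², so P_cr,new = P_cr,old × (K_old/K_new)² = 7940 × (0.5/2)²
= 7940 × 0.06250 = 496 kip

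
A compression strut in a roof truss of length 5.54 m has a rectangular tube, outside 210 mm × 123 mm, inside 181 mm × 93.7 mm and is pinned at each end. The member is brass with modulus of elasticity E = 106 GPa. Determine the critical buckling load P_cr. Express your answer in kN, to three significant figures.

P_cr ≈ 687 kN

Weak-axis I_min = (h_o·b_o³ − h_i·b_i³)/12 with b_o = 123, b_i = 93.70 mm (shorter outer/inner sides).
I_min = (210×123³ − 181.0×93.70³)/12 = 2.016×10^7 mm⁴
I = 2.016×10^7 mm⁴ = 2.016×10^-5 m⁴
Effective length L_e = K·L = 1 × 5.54 = 5.540 m
P_cr = π²EI / L_e² = π² × 106×10⁹ × 2.016×10^-5 / 5.540² = 6.871×10^5 N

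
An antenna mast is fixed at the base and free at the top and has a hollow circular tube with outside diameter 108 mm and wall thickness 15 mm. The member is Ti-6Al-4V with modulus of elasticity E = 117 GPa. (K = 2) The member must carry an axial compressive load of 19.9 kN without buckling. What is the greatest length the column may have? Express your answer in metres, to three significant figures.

Inner diameter d_i = 108 − 2×15 = 78.00 mm
I = π(d_o⁴ − d_i⁴)/64 = π(108⁴ − 78.00⁴)/64 = 4.861×10^6 mm⁴
I = 4.861×10^-6 m⁴
At the buckling limit P_cr = P = 1.990×10^4 N
From P_cr = π²EI/(K·L)²:  L = (1/K)·√(π²EI/P_cr) = (1/2)·√(π²×1.17×10^11×4.861×10^-6/1.990×10^4)
L = 8.40 m

L_max ≈ 8.40 m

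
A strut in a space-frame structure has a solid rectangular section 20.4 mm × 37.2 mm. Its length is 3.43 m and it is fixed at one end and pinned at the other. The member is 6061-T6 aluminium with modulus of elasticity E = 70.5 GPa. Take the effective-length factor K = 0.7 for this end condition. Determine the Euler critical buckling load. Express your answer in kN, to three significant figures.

P_cr ≈ 3.18 kN

Buckling occurs about the weak axis: I_min = h·b³/12 with b = 20.4 mm (the shorter side).
I_min = 37.2×20.4³/12 = 2.632×10^4 mm⁴
I = 2.632×10^4 mm⁴ = 2.632×10^-8 m⁴
Effective length L_e = K·L = 0.7 × 3.43 = 2.401 m
P_cr = π²EI / L_e² = π² × 70.5×10⁹ × 2.632×10^-8 / 2.401² = 3.177×10^3 N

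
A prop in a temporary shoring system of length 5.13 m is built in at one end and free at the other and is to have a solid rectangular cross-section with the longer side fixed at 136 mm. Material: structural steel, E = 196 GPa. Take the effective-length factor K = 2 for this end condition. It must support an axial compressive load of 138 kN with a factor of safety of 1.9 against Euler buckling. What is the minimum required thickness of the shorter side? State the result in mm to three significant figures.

b ≈ 108 mm

Required P_cr = n·P = 1.9 × 138 = 262.2 kN
L_e = K·L = 2 × 5.13 = 10.26 m
Required I = P_cr·L_e²/(π²E) = 2.622×10^5 × 10.26² / (π² × 1.96×10^11) = 1.427×10^-5 m⁴
I_req = 1.427×10^7 mm⁴
Rectangle, weak axis: I_min = h·b³/12 with h = 136 mm fixed  ⇒  b = (12I/h)^(1/3) = 108 mm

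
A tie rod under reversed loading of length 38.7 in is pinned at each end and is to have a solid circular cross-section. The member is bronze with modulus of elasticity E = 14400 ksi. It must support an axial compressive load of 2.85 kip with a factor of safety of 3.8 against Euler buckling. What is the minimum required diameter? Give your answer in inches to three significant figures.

d ≈ 1.23 in

Required P_cr = n·P = 3.8 × 2.85 = 10.83 kip
L_e = K·L = 1 × 38.7 = 38.70 in
Required I = P_cr·L_e²/(π²E) = 1.083×10^4 × 38.70² / (π² × 1.44×10^7) = 0.1141 in⁴
Solid circle: I = πd⁴/64  ⇒  d = (64I/π)^(1/4) = (64×0.1141/π)^(1/4) = 1.23 in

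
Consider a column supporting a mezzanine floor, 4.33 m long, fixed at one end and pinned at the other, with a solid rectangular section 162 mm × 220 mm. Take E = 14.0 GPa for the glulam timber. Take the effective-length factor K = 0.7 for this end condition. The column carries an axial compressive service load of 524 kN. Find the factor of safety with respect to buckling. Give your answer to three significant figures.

n ≈ 2.24

Buckling occurs about the weak axis: I_min = h·b³/12 with b = 162 mm (the shorter side).
I_min = 220×162³/12 = 7.794×10^7 mm⁴
I = 7.794×10^7 mm⁴ = 7.794×10^-5 m⁴
Effective length L_e = K·L = 0.7 × 4.33 = 3.031 m
P_cr = π²EI / L_e² = π² × 14.0×10⁹ × 7.794×10^-5 / 3.031² = 1.172×10^6 N
Factor of safety n = P_cr / P = 1172.3 / 524 = 2.24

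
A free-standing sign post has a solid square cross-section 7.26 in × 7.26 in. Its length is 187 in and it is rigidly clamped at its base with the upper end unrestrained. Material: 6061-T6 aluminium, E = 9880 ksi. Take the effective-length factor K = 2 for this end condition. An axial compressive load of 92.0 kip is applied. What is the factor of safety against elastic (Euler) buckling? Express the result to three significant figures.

n ≈ 1.75

I = a⁴/12 = 7.26⁴/12 = 231.5 in⁴
Effective length L_e = K·L = 2 × 187 = 374.0 in
P_cr = π²EI / L_e² = π² × 9880×10³ × 231.5 / 374.0² = 1.614×10^5 lb
Factor of safety n = P_cr / P = 161.39 / 92.0 = 1.75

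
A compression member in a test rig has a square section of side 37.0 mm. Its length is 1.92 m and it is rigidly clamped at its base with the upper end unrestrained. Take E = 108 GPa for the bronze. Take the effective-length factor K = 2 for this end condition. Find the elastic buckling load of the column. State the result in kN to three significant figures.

P_cr ≈ 11.3 kN

I = a⁴/12 = 37.0⁴/12 = 1.562×10^5 mm⁴
I = 1.562×10^5 mm⁴ = 1.562×10^-7 m⁴
Effective length L_e = K·L = 2 × 1.92 = 3.840 m
P_cr = π²EI / L_e² = π² × 108×10⁹ × 1.562×10^-7 / 3.840² = 1.129×10^4 N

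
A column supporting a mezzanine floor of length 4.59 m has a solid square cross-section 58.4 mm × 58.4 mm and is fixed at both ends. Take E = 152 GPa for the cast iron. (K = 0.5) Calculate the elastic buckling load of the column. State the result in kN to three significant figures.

I = a⁴/12 = 58.4⁴/12 = 9.693×10^5 mm⁴
I = 9.693×10^5 mm⁴ = 9.693×10^-7 m⁴
Effective length L_e = K·L = 0.5 × 4.59 = 2.295 m
P_cr = π²EI / L_e² = π² × 152×10⁹ × 9.693×10^-7 / 2.295² = 2.761×10^5 N

P_cr ≈ 276 kN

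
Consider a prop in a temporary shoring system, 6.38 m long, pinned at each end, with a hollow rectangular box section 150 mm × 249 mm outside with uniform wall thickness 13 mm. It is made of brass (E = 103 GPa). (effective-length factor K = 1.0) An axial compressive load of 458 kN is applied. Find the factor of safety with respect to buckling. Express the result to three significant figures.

Inner dimensions: h_i = 249 − 2×13 = 223.0 mm, b_i = 150 − 2×13 = 124.0 mm
Weak-axis I_min = (h_o·b_o³ − h_i·b_i³)/12 with b_o = 150, b_i = 124.0 mm (shorter outer/inner sides).
I_min = (249×150³ − 223.0×124.0³)/12 = 3.460×10^7 mm⁴
I = 3.460×10^7 mm⁴ = 3.460×10^-5 m⁴
Effective length L_e = K·L = 1 × 6.38 = 6.380 m
P_cr = π²EI / L_e² = π² × 103×10⁹ × 3.460×10^-5 / 6.380² = 8.641×10^5 N
Factor of safety n = P_cr / P = 864.11 / 458 = 1.89

n ≈ 1.89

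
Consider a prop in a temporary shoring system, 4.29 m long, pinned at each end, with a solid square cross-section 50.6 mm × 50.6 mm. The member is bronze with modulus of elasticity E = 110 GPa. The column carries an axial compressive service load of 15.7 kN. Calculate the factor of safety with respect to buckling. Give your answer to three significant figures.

n ≈ 2.05

I = a⁴/12 = 50.6⁴/12 = 5.463×10^5 mm⁴
I = 5.463×10^5 mm⁴ = 5.463×10^-7 m⁴
Effective length L_e = K·L = 1 × 4.29 = 4.290 m
P_cr = π²EI / L_e² = π² × 110×10⁹ × 5.463×10^-7 / 4.290² = 3.223×10^4 N
Factor of safety n = P_cr / P = 32.225 / 15.7 = 2.05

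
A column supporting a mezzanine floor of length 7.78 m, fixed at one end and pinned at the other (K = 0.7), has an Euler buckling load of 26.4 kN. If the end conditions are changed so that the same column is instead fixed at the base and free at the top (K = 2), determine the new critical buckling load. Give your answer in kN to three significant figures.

P_cr ≈ 3.23 kN

P_cr ∝ 1/K², so P_cr,new = P_cr,old × (K_old/K_new)² = 26.4 × (0.7/2)²
= 26.4 × 0.1225 = 3.23 kN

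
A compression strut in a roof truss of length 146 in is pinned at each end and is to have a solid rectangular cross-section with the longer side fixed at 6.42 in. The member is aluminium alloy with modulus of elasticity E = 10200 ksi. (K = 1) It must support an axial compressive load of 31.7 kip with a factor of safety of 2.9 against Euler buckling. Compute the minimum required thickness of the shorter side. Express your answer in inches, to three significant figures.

Required P_cr = n·P = 2.9 × 31.7 = 91.93 kip
L_e = K·L = 1 × 146 = 146.0 in
Required I = P_cr·L_e²/(π²E) = 9.193×10^4 × 146.0² / (π² × 1.02×10^7) = 19.47 in⁴
Rectangle, weak axis: I_min = h·b³/12 with h = 6.42 in fixed  ⇒  b = (12I/h)^(1/3) = 3.31 in

b ≈ 3.31 in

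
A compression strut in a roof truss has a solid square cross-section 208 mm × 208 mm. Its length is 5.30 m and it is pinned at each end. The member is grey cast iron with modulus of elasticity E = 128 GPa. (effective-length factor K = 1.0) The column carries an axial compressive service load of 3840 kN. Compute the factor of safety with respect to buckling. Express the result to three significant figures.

I = a⁴/12 = 208⁴/12 = 1.560×10^8 mm⁴
I = 1.560×10^8 mm⁴ = 1.560×10^-4 m⁴
Effective length L_e = K·L = 1 × 5.30 = 5.300 m
P_cr = π²EI / L_e² = π² × 128×10⁹ × 1.560×10^-4 / 5.300² = 7.015×10^6 N
Factor of safety n = P_cr / P = 7015.0 / 3840 = 1.83

n ≈ 1.83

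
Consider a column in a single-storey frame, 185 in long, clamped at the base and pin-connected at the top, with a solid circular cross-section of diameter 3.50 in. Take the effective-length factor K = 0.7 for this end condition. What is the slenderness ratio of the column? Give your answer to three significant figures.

I = πd⁴/64 = π×3.50⁴/64 = 7.366 in⁴
A = 9.621 in²;  r_min = √(I/A) = √(7.366/9.621) = 0.8750 in
L_e = K·L = 0.7 × 185 = 129.5 in
λ = L_e / r_min = 129.50 / 0.8750 = 148

λ ≈ 148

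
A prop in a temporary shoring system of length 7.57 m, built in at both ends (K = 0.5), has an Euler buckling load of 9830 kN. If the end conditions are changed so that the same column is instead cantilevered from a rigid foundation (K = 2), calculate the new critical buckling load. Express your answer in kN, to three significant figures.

P_cr ≈ 614 kN

P_cr ∝ 1/K², so P_cr,new = P_cr,old × (K_old/K_new)² = 9830 × (0.5/2)²
= 9830 × 0.06250 = 614 kN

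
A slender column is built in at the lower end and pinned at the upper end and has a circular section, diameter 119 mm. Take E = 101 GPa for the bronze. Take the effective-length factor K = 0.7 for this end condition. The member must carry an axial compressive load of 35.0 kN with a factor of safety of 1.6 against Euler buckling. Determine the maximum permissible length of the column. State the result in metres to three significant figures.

I = πd⁴/64 = π×119⁴/64 = 9.844×10^6 mm⁴
I = 9.844×10^-6 m⁴
Required critical load P_cr = n·P = 1.6 × 35.0 = 56.00 kN = 5.600×10^4 N
From P_cr = π²EI/(K·L)²:  L = (1/K)·√(π²EI/P_cr) = (1/0.7)·√(π²×1.01×10^11×9.844×10^-6/5.600×10^4)
L = 18.9 m

L_max ≈ 18.9 m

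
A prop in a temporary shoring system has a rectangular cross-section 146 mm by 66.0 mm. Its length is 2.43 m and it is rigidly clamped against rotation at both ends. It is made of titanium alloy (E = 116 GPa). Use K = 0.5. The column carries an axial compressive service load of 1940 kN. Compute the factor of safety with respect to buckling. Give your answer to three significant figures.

Buckling occurs about the weak axis: I_min = h·b³/12 with b = 66.0 mm (the shorter side).
I_min = 146×66.0³/12 = 3.498×10^6 mm⁴
I = 3.498×10^6 mm⁴ = 3.498×10^-6 m⁴
Effective length L_e = K·L = 0.5 × 2.43 = 1.215 m
P_cr = π²EI / L_e² = π² × 116×10⁹ × 3.498×10^-6 / 1.215² = 2.713×10^6 N
Factor of safety n = P_cr / P = 2712.7 / 1940 = 1.40

n ≈ 1.40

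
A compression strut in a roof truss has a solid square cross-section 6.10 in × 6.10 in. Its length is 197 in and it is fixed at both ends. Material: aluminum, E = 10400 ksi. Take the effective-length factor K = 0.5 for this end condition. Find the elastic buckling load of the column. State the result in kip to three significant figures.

P_cr ≈ 1220 kip

I = a⁴/12 = 6.10⁴/12 = 115.4 in⁴
Effective length L_e = K·L = 0.5 × 197 = 98.50 in
P_cr = π²EI / L_e² = π² × 10400×10³ × 115.4 / 98.50² = 1.221×10^6 lb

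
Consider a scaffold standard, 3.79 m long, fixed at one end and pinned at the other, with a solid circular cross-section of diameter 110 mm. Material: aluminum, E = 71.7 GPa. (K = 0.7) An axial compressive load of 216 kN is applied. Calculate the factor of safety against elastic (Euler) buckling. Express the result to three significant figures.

n ≈ 3.35

I = πd⁴/64 = π×110⁴/64 = 7.187×10^6 mm⁴
I = 7.187×10^6 mm⁴ = 7.187×10^-6 m⁴
Effective length L_e = K·L = 0.7 × 3.79 = 2.653 m
P_cr = π²EI / L_e² = π² × 71.7×10⁹ × 7.187×10^-6 / 2.653² = 7.226×10^5 N
Factor of safety n = P_cr / P = 722.58 / 216 = 3.35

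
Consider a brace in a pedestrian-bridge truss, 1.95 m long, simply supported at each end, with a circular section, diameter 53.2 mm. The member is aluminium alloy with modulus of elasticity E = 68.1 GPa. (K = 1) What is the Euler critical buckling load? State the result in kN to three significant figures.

I = πd⁴/64 = π×53.2⁴/64 = 3.932×10^5 mm⁴
I = 3.932×10^5 mm⁴ = 3.932×10^-7 m⁴
Effective length L_e = K·L = 1 × 1.95 = 1.950 m
P_cr = π²EI / L_e² = π² × 68.1×10⁹ × 3.932×10^-7 / 1.950² = 6.950×10^4 N

P_cr ≈ 69.5 kN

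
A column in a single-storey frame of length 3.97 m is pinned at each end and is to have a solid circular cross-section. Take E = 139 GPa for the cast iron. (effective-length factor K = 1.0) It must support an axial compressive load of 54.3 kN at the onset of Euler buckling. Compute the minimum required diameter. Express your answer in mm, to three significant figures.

L_e = K·L = 1 × 3.97 = 3.970 m
Required I = P_cr·L_e²/(π²E) = 5.430×10^4 × 3.970² / (π² × 1.39×10^11) = 6.238×10^-7 m⁴
I_req = 6.238×10^5 mm⁴
Solid circle: I = πd⁴/64  ⇒  d = (64I/π)^(1/4) = (64×6.238×10^5/π)^(1/4) = 59.7 mm

d ≈ 59.7 mm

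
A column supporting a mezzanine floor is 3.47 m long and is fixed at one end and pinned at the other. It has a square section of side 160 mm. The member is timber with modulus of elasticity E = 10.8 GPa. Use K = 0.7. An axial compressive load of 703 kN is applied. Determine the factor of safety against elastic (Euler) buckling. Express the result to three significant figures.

n ≈ 1.40

I = a⁴/12 = 160⁴/12 = 5.461×10^7 mm⁴
I = 5.461×10^7 mm⁴ = 5.461×10^-5 m⁴
Effective length L_e = K·L = 0.7 × 3.47 = 2.429 m
P_cr = π²EI / L_e² = π² × 10.8×10⁹ × 5.461×10^-5 / 2.429² = 9.867×10^5 N
Factor of safety n = P_cr / P = 986.66 / 703 = 1.40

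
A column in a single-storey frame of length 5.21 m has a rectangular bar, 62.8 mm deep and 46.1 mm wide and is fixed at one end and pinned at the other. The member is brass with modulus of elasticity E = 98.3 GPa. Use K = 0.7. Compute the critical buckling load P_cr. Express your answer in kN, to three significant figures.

Buckling occurs about the weak axis: I_min = h·b³/12 with b = 46.1 mm (the shorter side).
I_min = 62.8×46.1³/12 = 5.127×10^5 mm⁴
I = 5.127×10^5 mm⁴ = 5.127×10^-7 m⁴
Effective length L_e = K·L = 0.7 × 5.21 = 3.647 m
P_cr = π²EI / L_e² = π² × 98.3×10⁹ × 5.127×10^-7 / 3.647² = 3.740×10^4 N

P_cr ≈ 37.4 kN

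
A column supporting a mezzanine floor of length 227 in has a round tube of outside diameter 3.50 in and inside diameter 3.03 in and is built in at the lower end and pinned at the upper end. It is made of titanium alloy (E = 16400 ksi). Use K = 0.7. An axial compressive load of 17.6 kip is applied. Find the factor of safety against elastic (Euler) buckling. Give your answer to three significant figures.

d_o = 3.50 in, d_i = 3.03 in
I = π(d_o⁴ − d_i⁴)/64 = π(3.50⁴ − 3.030⁴)/64 = 3.229 in⁴
Effective length L_e = K·L = 0.7 × 227 = 158.9 in
P_cr = π²EI / L_e² = π² × 16400×10³ × 3.229 / 158.9² = 2.070×10^4 lb
Factor of safety n = P_cr / P = 20.697 / 17.6 = 1.18

n ≈ 1.18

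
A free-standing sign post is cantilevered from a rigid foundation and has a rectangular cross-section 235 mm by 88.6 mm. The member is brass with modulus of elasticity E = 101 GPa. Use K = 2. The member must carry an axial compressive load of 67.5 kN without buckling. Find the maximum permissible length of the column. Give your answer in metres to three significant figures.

Buckling occurs about the weak axis: I_min = h·b³/12 with b = 88.6 mm (the shorter side).
I_min = 235×88.6³/12 = 1.362×10^7 mm⁴
I = 1.362×10^-5 m⁴
At the buckling limit P_cr = P = 6.750×10^4 N
From P_cr = π²EI/(K·L)²:  L = (1/K)·√(π²EI/P_cr) = (1/2)·√(π²×1.01×10^11×1.362×10^-5/6.750×10^4)
L = 7.09 m

L_max ≈ 7.09 m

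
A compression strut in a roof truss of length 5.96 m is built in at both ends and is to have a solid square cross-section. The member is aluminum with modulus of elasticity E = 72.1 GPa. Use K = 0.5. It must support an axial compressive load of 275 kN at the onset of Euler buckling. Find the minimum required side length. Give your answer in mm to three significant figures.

L_e = K·L = 0.5 × 5.96 = 2.980 m
Required I = P_cr·L_e²/(π²E) = 2.750×10^5 × 2.980² / (π² × 7.21×10^10) = 3.432×10^-6 m⁴
I_req = 3.432×10^6 mm⁴
Solid square: I = a⁴/12  ⇒  a = (12I)^(1/4) = (12×3.432×10^6)^(1/4) = 80.1 mm

a ≈ 80.1 mm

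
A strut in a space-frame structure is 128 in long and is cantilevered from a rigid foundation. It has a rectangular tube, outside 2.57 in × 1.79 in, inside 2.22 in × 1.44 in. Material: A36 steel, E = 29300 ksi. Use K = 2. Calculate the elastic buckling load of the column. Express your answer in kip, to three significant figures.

Weak-axis I_min = (h_o·b_o³ − h_i·b_i³)/12 with b_o = 1.79, b_i = 1.440 in (shorter outer/inner sides).
I_min = (2.57×1.79³ − 2.220×1.440³)/12 = 0.6759 in⁴
Effective length L_e = K·L = 2 × 128 = 256.0 in
P_cr = π²EI / L_e² = π² × 29300×10³ × 0.6759 / 256.0² = 2.982×10^3 lb

P_cr ≈ 2.98 kip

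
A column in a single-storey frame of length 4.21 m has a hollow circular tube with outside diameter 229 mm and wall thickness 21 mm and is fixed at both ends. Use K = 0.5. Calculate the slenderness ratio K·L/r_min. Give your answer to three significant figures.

Inner diameter d_i = 229 − 2×21 = 187.0 mm
I = π(d_o⁴ − d_i⁴)/64 = π(229⁴ − 187.0⁴)/64 = 7.497×10^7 mm⁴
A = 1.372×10^4 mm²;  r_min = √(I/A) = √(7.497×10^7/1.372×10^4) = 73.91 mm
L_e = K·L = 0.5 × 4.21 m = 2.105 m = 2105.0 mm
λ = L_e / r_min = 2105.0 / 73.91 = 28.5

λ ≈ 28.5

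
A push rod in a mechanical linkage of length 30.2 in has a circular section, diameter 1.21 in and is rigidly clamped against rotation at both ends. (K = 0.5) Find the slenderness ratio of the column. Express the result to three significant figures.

For a solid circle r = d/4 = 1.21/4 = 0.3025 in
L_e = K·L = 0.5 × 30.2 = 15.10 in
λ = L_e / r_min = 15.100 / 0.3025 = 49.9

λ ≈ 49.9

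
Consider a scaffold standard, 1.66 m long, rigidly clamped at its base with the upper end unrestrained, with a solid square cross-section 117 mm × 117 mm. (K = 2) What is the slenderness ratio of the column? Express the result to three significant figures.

I = a⁴/12 = 117⁴/12 = 1.562×10^7 mm⁴
A = 1.369×10^4 mm²;  r_min = √(I/A) = √(1.562×10^7/1.369×10^4) = 33.77 mm
L_e = K·L = 2 × 1.66 m = 3.320 m = 3320.0 mm
λ = L_e / r_min = 3320.0 / 33.77 = 98.3

λ ≈ 98.3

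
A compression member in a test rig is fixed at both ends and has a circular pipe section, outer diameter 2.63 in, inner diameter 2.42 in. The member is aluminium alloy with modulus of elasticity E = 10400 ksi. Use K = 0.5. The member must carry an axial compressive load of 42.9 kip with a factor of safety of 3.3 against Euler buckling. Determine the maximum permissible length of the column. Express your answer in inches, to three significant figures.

L_max ≈ 43.9 in

d_o = 2.63 in, d_i = 2.42 in
I = π(d_o⁴ − d_i⁴)/64 = π(2.63⁴ − 2.420⁴)/64 = 0.6649 in⁴
Required critical load P_cr = n·P = 3.3 × 42.9 = 141.6 kip = 1.416×10^5 lb
From P_cr = π²EI/(K·L)²:  L = (1/K)·√(π²EI/P_cr) = (1/0.5)·√(π²×1.04×10^7×0.6649/1.416×10^5)
L = 43.9 in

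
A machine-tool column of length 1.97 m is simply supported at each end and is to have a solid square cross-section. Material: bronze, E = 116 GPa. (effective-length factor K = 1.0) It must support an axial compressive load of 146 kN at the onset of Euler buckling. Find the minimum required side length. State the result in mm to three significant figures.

L_e = K·L = 1 × 1.97 = 1.970 m
Required I = P_cr·L_e²/(π²E) = 1.460×10^5 × 1.970² / (π² × 1.16×10^11) = 4.949×10^-7 m⁴
I_req = 4.949×10^5 mm⁴
Solid square: I = a⁴/12  ⇒  a = (12I)^(1/4) = (12×4.949×10^5)^(1/4) = 49.4 mm

a ≈ 49.4 mm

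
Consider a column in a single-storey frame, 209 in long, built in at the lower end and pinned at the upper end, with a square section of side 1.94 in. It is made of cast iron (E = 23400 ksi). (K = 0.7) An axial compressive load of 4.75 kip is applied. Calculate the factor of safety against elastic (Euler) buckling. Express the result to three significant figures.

n ≈ 2.68

I = a⁴/12 = 1.94⁴/12 = 1.180 in⁴
Effective length L_e = K·L = 0.7 × 209 = 146.3 in
P_cr = π²EI / L_e² = π² × 23400×10³ × 1.180 / 146.3² = 1.274×10^4 lb
Factor of safety n = P_cr / P = 12.737 / 4.75 = 2.68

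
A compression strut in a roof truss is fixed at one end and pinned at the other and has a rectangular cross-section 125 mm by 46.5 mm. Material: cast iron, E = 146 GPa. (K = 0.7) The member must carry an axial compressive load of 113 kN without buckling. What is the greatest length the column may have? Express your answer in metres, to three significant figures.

L_max ≈ 5.22 m

Buckling occurs about the weak axis: I_min = h·b³/12 with b = 46.5 mm (the shorter side).
I_min = 125×46.5³/12 = 1.047×10^6 mm⁴
I = 1.047×10^-6 m⁴
At the buckling limit P_cr = P = 1.130×10^5 N
From P_cr = π²EI/(K·L)²:  L = (1/K)·√(π²EI/P_cr) = (1/0.7)·√(π²×1.46×10^11×1.047×10^-6/1.130×10^5)
L = 5.22 m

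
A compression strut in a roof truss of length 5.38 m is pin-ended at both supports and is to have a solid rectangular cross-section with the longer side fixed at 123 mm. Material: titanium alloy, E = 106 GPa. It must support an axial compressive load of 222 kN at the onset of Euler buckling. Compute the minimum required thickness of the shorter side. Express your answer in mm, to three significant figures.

L_e = K·L = 1 × 5.38 = 5.380 m
Required I = P_cr·L_e²/(π²E) = 2.220×10^5 × 5.380² / (π² × 1.06×10^11) = 6.142×10^-6 m⁴
I_req = 6.142×10^6 mm⁴
Rectangle, weak axis: I_min = h·b³/12 with h = 123 mm fixed  ⇒  b = (12I/h)^(1/3) = 84.3 mm

b ≈ 84.3 mm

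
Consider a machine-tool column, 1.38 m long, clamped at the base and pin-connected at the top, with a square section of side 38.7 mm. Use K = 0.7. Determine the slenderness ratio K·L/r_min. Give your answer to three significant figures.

For a square r = a/√12 = 38.7/√12 = 11.17 mm
L_e = K·L = 0.7 × 1.38 m = 0.9660 m = 966.00 mm
λ = L_e / r_min = 966.00 / 11.17 = 86.5

λ ≈ 86.5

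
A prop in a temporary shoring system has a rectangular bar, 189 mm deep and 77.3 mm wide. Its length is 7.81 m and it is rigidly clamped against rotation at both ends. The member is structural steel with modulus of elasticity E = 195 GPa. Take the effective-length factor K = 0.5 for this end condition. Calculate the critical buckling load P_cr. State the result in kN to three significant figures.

P_cr ≈ 918 kN

Buckling occurs about the weak axis: I_min = h·b³/12 with b = 77.3 mm (the shorter side).
I_min = 189×77.3³/12 = 7.275×10^6 mm⁴
I = 7.275×10^6 mm⁴ = 7.275×10^-6 m⁴
Effective length L_e = K·L = 0.5 × 7.81 = 3.905 m
P_cr = π²EI / L_e² = π² × 195×10⁹ × 7.275×10^-6 / 3.905² = 9.181×10^5 N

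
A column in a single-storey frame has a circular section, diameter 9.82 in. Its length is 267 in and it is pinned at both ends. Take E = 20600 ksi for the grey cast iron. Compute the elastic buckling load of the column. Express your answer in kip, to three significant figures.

I = πd⁴/64 = π×9.82⁴/64 = 456.5 in⁴
Effective length L_e = K·L = 1 × 267 = 267.0 in
P_cr = π²EI / L_e² = π² × 20600×10³ × 456.5 / 267.0² = 1.302×10^6 lb

P_cr ≈ 1300 kip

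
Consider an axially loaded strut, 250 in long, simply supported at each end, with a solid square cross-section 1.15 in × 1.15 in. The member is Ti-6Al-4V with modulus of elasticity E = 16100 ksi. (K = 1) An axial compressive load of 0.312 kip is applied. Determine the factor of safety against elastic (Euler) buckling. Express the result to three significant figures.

I = a⁴/12 = 1.15⁴/12 = 0.1458 in⁴
Effective length L_e = K·L = 1 × 250 = 250.0 in
P_cr = π²EI / L_e² = π² × 16100×10³ × 0.1458 / 250.0² = 370.6 lb
Factor of safety n = P_cr / P = 0.37056 / 0.312 = 1.19

n ≈ 1.19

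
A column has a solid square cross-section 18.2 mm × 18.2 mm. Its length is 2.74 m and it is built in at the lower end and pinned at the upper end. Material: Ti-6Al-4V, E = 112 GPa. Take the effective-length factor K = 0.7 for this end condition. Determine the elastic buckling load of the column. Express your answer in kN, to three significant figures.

I = a⁴/12 = 18.2⁴/12 = 9.143×10^3 mm⁴
I = 9.143×10^3 mm⁴ = 9.143×10^-9 m⁴
Effective length L_e = K·L = 0.7 × 2.74 = 1.918 m
P_cr = π²EI / L_e² = π² × 112×10⁹ × 9.143×10^-9 / 1.918² = 2.747×10^3 N

P_cr ≈ 2.75 kN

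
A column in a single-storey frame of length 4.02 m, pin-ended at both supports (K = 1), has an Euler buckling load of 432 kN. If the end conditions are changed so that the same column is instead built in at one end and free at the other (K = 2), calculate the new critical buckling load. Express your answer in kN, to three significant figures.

P_cr ∝ 1/K², so P_cr,new = P_cr,old × (K_old/K_new)² = 432 × (1/2)²
= 432 × 0.2500 = 108 kN

P_cr ≈ 108 kN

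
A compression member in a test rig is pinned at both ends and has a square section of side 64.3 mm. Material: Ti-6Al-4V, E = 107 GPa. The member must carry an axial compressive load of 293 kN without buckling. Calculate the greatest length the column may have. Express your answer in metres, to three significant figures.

I = a⁴/12 = 64.3⁴/12 = 1.425×10^6 mm⁴
I = 1.425×10^-6 m⁴
At the buckling limit P_cr = P = 2.930×10^5 N
From P_cr = π²EI/(K·L)²:  L = (1/K)·√(π²EI/P_cr) = (1/1)·√(π²×1.07×10^11×1.425×10^-6/2.930×10^5)
L = 2.27 m

L_max ≈ 2.27 m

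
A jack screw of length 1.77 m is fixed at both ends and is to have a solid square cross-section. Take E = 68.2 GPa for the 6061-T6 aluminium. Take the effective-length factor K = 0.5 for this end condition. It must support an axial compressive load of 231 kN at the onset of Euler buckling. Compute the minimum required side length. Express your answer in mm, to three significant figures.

a ≈ 42.4 mm

L_e = K·L = 0.5 × 1.77 = 0.8850 m
Required I = P_cr·L_e²/(π²E) = 2.310×10^5 × 0.8850² / (π² × 6.82×10^10) = 2.688×10^-7 m⁴
I_req = 2.688×10^5 mm⁴
Solid square: I = a⁴/12  ⇒  a = (12I)^(1/4) = (12×2.688×10^5)^(1/4) = 42.4 mm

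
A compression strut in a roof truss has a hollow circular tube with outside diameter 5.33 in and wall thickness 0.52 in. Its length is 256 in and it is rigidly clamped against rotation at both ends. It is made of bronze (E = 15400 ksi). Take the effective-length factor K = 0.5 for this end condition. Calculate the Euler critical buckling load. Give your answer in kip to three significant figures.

P_cr ≈ 213 kip

Inner diameter d_i = 5.33 − 2×0.52 = 4.290 in
I = π(d_o⁴ − d_i⁴)/64 = π(5.33⁴ − 4.290⁴)/64 = 22.99 in⁴
Effective length L_e = K·L = 0.5 × 256 = 128.0 in
P_cr = π²EI / L_e² = π² × 15400×10³ × 22.99 / 128.0² = 2.133×10^5 lb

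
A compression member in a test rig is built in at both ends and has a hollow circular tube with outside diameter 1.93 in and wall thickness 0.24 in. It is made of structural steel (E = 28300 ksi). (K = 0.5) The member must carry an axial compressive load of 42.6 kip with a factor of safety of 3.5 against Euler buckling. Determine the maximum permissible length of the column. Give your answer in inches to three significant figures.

Inner diameter d_i = 1.93 − 2×0.24 = 1.450 in
I = π(d_o⁴ − d_i⁴)/64 = π(1.93⁴ − 1.450⁴)/64 = 0.4641 in⁴
Required critical load P_cr = n·P = 3.5 × 42.6 = 149.1 kip = 1.491×10^5 lb
From P_cr = π²EI/(K·L)²:  L = (1/K)·√(π²EI/P_cr) = (1/0.5)·√(π²×2.83×10^7×0.4641/1.491×10^5)
L = 59.0 in

L_max ≈ 59.0 in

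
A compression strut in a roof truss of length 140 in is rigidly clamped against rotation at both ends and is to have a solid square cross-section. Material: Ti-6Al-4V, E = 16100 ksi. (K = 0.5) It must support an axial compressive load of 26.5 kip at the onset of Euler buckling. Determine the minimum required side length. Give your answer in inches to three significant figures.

L_e = K·L = 0.5 × 140 = 70.00 in
Required I = P_cr·L_e²/(π²E) = 2.650×10^4 × 70.00² / (π² × 1.61×10^7) = 0.8172 in⁴
Solid square: I = a⁴/12  ⇒  a = (12I)^(1/4) = (12×0.8172)^(1/4) = 1.77 in

a ≈ 1.77 in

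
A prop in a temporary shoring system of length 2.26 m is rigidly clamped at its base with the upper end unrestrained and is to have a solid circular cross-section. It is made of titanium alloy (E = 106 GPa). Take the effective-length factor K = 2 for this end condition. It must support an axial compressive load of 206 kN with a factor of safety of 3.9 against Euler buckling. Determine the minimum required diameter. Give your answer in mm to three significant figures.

Required P_cr = n·P = 3.9 × 206 = 803.4 kN
L_e = K·L = 2 × 2.26 = 4.520 m
Required I = P_cr·L_e²/(π²E) = 8.034×10^5 × 4.520² / (π² × 1.06×10^11) = 1.569×10^-5 m⁴
I_req = 1.569×10^7 mm⁴
Solid circle: I = πd⁴/64  ⇒  d = (64I/π)^(1/4) = (64×1.569×10^7/π)^(1/4) = 134 mm

d ≈ 134 mm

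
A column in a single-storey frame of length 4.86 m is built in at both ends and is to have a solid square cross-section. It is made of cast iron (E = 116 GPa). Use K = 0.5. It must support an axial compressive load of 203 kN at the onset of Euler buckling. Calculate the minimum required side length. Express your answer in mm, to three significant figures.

a ≈ 59.5 mm

L_e = K·L = 0.5 × 4.86 = 2.430 m
Required I = P_cr·L_e²/(π²E) = 2.030×10^5 × 2.430² / (π² × 1.16×10^11) = 1.047×10^-6 m⁴
I_req = 1.047×10^6 mm⁴
Solid square: I = a⁴/12  ⇒  a = (12I)^(1/4) = (12×1.047×10^6)^(1/4) = 59.5 mm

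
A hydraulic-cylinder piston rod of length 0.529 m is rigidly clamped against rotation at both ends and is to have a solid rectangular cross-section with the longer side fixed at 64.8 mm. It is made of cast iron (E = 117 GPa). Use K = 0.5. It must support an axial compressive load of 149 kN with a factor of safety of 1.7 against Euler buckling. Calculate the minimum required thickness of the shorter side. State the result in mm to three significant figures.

Required P_cr = n·P = 1.7 × 149 = 253.3 kN
L_e = K·L = 0.5 × 0.529 = 0.2645 m
Required I = P_cr·L_e²/(π²E) = 2.533×10^5 × 0.2645² / (π² × 1.17×10^11) = 1.535×10^-8 m⁴
I_req = 1.535×10^4 mm⁴
Rectangle, weak axis: I_min = h·b³/12 with h = 64.8 mm fixed  ⇒  b = (12I/h)^(1/3) = 14.2 mm

b ≈ 14.2 mm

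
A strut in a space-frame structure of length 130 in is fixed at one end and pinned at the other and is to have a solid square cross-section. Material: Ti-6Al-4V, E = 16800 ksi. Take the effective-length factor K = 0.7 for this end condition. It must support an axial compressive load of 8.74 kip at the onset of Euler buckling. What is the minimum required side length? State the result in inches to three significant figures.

a ≈ 1.51 in

L_e = K·L = 0.7 × 130 = 91.00 in
Required I = P_cr·L_e²/(π²E) = 8.740×10^3 × 91.00² / (π² × 1.68×10^7) = 0.4365 in⁴
Solid square: I = a⁴/12  ⇒  a = (12I)^(1/4) = (12×0.4365)^(1/4) = 1.51 in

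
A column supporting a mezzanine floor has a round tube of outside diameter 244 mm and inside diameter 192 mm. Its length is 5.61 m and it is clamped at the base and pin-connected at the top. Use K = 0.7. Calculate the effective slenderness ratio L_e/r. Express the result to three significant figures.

d_o = 244 mm, d_i = 192 mm
I = π(d_o⁴ − d_i⁴)/64 = π(244⁴ − 192.0⁴)/64 = 1.073×10^8 mm⁴
A = 1.781×10^4 mm²;  r_min = √(I/A) = √(1.073×10^8/1.781×10^4) = 77.62 mm
L_e = K·L = 0.7 × 5.61 m = 3.927 m = 3927.0 mm
λ = L_e / r_min = 3927.0 / 77.62 = 50.6

λ ≈ 50.6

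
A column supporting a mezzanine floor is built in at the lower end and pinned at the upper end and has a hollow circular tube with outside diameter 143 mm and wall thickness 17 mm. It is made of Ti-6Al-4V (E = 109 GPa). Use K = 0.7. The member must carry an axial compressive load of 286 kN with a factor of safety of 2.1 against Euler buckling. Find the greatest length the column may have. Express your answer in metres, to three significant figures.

Inner diameter d_i = 143 − 2×17 = 109.0 mm
I = π(d_o⁴ − d_i⁴)/64 = π(143⁴ − 109.0⁴)/64 = 1.360×10^7 mm⁴
I = 1.360×10^-5 m⁴
Required critical load P_cr = n·P = 2.1 × 286 = 600.6 kN = 6.006×10^5 N
From P_cr = π²EI/(K·L)²:  L = (1/K)·√(π²EI/P_cr) = (1/0.7)·√(π²×1.09×10^11×1.360×10^-5/6.006×10^5)
L = 7.05 m

L_max ≈ 7.05 m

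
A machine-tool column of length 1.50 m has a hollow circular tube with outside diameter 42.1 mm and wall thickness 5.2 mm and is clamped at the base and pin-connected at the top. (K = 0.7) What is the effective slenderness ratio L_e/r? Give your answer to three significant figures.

Inner diameter d_i = 42.1 − 2×5.2 = 31.70 mm
I = π(d_o⁴ − d_i⁴)/64 = π(42.1⁴ − 31.70⁴)/64 = 1.046×10^5 mm⁴
A = 602.8 mm²;  r_min = √(I/A) = √(1.046×10^5/602.8) = 13.18 mm
L_e = K·L = 0.7 × 1.50 m = 1.050 m = 1050.0 mm
λ = L_e / r_min = 1050.0 / 13.18 = 79.7

λ ≈ 79.7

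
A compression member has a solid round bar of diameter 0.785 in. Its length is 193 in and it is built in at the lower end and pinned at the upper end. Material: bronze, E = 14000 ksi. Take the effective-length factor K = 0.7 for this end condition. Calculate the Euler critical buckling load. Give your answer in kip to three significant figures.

I = πd⁴/64 = π×0.785⁴/64 = 1.864×10^-2 in⁴
Effective length L_e = K·L = 0.7 × 193 = 135.1 in
P_cr = π²EI / L_e² = π² × 14000×10³ × 1.864×10^-2 / 135.1² = 141.1 lb

P_cr ≈ 0.141 kip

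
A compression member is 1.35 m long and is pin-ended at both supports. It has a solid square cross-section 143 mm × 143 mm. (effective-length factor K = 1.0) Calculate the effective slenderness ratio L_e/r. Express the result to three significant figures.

For a square r = a/√12 = 143/√12 = 41.28 mm
L_e = K·L = 1 × 1.35 m = 1.350 m = 1350.0 mm
λ = L_e / r_min = 1350.0 / 41.28 = 32.7

λ ≈ 32.7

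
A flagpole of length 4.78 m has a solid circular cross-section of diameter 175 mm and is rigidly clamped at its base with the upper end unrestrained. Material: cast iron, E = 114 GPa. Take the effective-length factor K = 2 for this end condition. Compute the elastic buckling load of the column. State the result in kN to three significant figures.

I = πd⁴/64 = π×175⁴/64 = 4.604×10^7 mm⁴
I = 4.604×10^7 mm⁴ = 4.604×10^-5 m⁴
Effective length L_e = K·L = 2 × 4.78 = 9.560 m
P_cr = π²EI / L_e² = π² × 114×10⁹ × 4.604×10^-5 / 9.560² = 5.668×10^5 N

P_cr ≈ 567 kN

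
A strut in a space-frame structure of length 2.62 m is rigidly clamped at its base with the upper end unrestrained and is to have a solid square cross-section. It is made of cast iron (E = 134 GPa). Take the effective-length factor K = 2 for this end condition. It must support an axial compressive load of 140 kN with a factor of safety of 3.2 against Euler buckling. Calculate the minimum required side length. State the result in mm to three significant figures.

a ≈ 103 mm

Required P_cr = n·P = 3.2 × 140 = 448.0 kN
L_e = K·L = 2 × 2.62 = 5.240 m
Required I = P_cr·L_e²/(π²E) = 4.480×10^5 × 5.240² / (π² × 1.34×10^11) = 9.301×10^-6 m⁴
I_req = 9.301×10^6 mm⁴
Solid square: I = a⁴/12  ⇒  a = (12I)^(1/4) = (12×9.301×10^6)^(1/4) = 103 mm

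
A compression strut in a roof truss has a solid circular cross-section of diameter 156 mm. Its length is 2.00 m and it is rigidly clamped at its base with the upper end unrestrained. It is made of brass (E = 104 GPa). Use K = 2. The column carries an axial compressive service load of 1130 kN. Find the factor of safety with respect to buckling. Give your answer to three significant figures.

n ≈ 1.65

I = πd⁴/64 = π×156⁴/64 = 2.907×10^7 mm⁴
I = 2.907×10^7 mm⁴ = 2.907×10^-5 m⁴
Effective length L_e = K·L = 2 × 2.00 = 4.000 m
P_cr = π²EI / L_e² = π² × 104×10⁹ × 2.907×10^-5 / 4.000² = 1.865×10^6 N
Factor of safety n = P_cr / P = 1865.0 / 1130 = 1.65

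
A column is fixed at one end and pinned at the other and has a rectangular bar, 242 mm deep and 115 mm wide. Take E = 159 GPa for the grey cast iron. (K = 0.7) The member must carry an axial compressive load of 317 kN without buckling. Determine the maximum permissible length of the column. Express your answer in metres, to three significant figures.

L_max ≈ 17.6 m

Buckling occurs about the weak axis: I_min = h·b³/12 with b = 115 mm (the shorter side).
I_min = 242×115³/12 = 3.067×10^7 mm⁴
I = 3.067×10^-5 m⁴
At the buckling limit P_cr = P = 3.170×10^5 N
From P_cr = π²EI/(K·L)²:  L = (1/K)·√(π²EI/P_cr) = (1/0.7)·√(π²×1.59×10^11×3.067×10^-5/3.170×10^5)
L = 17.6 m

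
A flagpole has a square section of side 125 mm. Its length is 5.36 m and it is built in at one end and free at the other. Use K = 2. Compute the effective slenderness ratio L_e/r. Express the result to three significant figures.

λ ≈ 297

For a square r = a/√12 = 125/√12 = 36.08 mm
L_e = K·L = 2 × 5.36 m = 10.72 m = 10720 mm
λ = L_e / r_min = 10720 / 36.08 = 297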